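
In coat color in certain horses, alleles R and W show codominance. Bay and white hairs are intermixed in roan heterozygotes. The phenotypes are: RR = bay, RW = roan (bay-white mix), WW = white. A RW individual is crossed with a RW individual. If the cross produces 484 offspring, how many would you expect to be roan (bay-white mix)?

Punnett square for RW × RW:
Offspring genotypes: 1 RR, 2 RW, 1 WW
Phenotype counts: 1 bay, 2 roan (bay-white mix), 1 white
roan (bay-white mix): 2 out of 4 → fraction 1/2
Expected count = 1/2 × 484 = 242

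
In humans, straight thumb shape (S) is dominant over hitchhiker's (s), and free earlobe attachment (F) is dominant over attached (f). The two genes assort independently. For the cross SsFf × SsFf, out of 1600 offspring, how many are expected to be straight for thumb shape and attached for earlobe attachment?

Dihybrid cross SsFf × SsFf — consider each gene separately:
thumb shape: Ss × Ss → 1 SS, 2 Ss, 1 ss → 3 S_ : 1 ss (out of 4)
earlobe attachment: Ff × Ff → 1 FF, 2 Ff, 1 ff → 3 F_ : 1 ff (out of 4)
Looking for: straight (S_) and attached (ff)
P(straight) = 3/4, P(attached) = 1/4
P(both) = 3/4 × 1/4 = 3/16
Expected count = 3/16 × 1600 = 300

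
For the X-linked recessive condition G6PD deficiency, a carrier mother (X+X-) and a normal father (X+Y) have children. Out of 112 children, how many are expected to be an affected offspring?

Cross: X+X- × X+Y
Offspring: 1 X+X+, 1 X+Y, 1 X+X-, 1 X-Y
Probability of an affected offspring: 1/4
Expected count = 1/4 × 112 = 28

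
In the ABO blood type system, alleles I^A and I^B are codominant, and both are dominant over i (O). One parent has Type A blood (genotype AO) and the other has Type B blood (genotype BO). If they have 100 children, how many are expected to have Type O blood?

Cross: AO × BO
Possible offspring genotypes: 1 AB, 1 AO, 1 BO, 1 OO
Blood type counts: 1 Type AB, 1 Type A, 1 Type B, 1 Type O
Probability of Type O: 1/4
Expected count = 1/4 × 100 = 25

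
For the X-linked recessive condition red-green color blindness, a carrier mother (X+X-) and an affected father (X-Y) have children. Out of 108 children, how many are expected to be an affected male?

Cross: X+X- × X-Y
Offspring: 1 X+X-, 1 X+Y, 1 X-X-, 1 X-Y
Probability of an affected male: 1/4
Expected count = 1/4 × 108 = 27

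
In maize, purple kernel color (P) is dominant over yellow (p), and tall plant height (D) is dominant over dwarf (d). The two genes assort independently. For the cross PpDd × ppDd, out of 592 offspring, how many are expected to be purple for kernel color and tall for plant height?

Dihybrid cross PpDd × ppDd — consider each gene separately:
kernel color: Pp × pp → 2 Pp, 2 pp → 2 P_ : 2 pp (out of 4)
plant height: Dd × Dd → 1 DD, 2 Dd, 1 dd → 3 D_ : 1 dd (out of 4)
Looking for: purple (P_) and tall (D_)
P(purple) = 2/4, P(tall) = 3/4
P(both) = 2/4 × 3/4 = 6/16 = 3/8
Expected count = 3/8 × 592 = 222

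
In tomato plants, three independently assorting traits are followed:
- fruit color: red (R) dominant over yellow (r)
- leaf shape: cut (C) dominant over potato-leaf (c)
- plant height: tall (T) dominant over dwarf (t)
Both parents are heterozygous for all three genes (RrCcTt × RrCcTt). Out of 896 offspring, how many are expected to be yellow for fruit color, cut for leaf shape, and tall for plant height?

Trihybrid cross: RrCcTt × RrCcTt
Each trait segregates independently with a 3:1 phenotypic ratio, so each gene contributes 3/4 (dominant) or 1/4 (recessive).
Target: yellow (fruit color), cut (leaf shape), tall (plant height)
Probability = product of independent per-trait probabilities
= 1/4 × 3/4 × 3/4 = 9/64
Expected count = 9/64 × 896 = 126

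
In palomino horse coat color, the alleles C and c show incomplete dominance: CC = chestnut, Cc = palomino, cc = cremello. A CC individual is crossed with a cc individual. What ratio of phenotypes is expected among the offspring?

Punnett square for CC × cc:
Offspring genotypes: 4 Cc
Phenotype counts: 4 palomino
Ratio: all palomino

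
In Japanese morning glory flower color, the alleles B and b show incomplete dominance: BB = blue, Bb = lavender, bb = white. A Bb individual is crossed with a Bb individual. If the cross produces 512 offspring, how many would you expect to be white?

Punnett square for Bb × Bb:
Offspring genotypes: 1 BB, 2 Bb, 1 bb
Phenotype counts: 1 blue, 2 lavender, 1 white
white: 1 out of 4 → fraction 1/4
Expected count = 1/4 × 512 = 128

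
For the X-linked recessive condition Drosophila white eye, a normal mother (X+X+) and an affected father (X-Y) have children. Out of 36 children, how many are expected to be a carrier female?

Cross: X+X+ × X-Y
Offspring: 2 X+X-, 2 X+Y
Probability of a carrier female: 2/4 = 1/2
Expected count = 1/2 × 36 = 18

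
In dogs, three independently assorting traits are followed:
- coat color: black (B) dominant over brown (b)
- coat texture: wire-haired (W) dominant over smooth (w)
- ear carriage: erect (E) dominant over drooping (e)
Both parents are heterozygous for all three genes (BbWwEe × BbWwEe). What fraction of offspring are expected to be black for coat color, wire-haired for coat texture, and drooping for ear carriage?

Trihybrid cross: BbWwEe × BbWwEe
Each trait segregates independently with a 3:1 phenotypic ratio, so each gene contributes 3/4 (dominant) or 1/4 (recessive).
Target: black (coat color), wire-haired (coat texture), drooping (ear carriage)
Probability = product of independent per-trait probabilities
= 3/4 × 3/4 × 1/4 = 9/64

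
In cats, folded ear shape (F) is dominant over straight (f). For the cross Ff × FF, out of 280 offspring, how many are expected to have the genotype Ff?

Punnett square for Ff × FF:
Offspring genotypes: 2 FF, 2 Ff
Total offspring: 4
Count with target: 2
Probability: 2/4 = 1/2
Expected count = 1/2 × 280 = 140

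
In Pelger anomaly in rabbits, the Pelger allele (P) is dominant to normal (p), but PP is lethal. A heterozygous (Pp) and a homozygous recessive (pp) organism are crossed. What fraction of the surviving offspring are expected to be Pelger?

Cross: Pp × pp
Punnett square offspring (before lethality): 2 Pp, 2 pp
No PP offspring are produced in this cross.
Pelger: 2 out of 4
Probability: 2/4 = 1/2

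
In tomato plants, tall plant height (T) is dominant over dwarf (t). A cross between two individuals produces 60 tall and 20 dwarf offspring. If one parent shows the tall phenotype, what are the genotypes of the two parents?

Observed offspring: 60 tall, 20 dwarf
The observed ratio simplifies to 3:1. Dwarf (tt) offspring appear, so each parent must contribute one t allele. The parent stated to show tall carries T, so it is Tt. The other parent is then either Tt or tt: Tt × tt would give a 1:1 split, whereas Tt × Tt gives 3:1 — matching the data. So both parents are heterozygous (Tt × Tt).
Parent genotypes: Tt × Tt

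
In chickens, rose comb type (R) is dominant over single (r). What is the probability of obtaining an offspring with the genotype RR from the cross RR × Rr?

Punnett square for RR × Rr:
Offspring genotypes: 2 RR, 2 Rr
Total offspring: 4
Count with target: 2
Probability: 2/4 = 1/2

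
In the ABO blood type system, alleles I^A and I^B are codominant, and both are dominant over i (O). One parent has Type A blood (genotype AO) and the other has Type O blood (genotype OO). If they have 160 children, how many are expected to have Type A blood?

Cross: AO × OO
Possible offspring genotypes: 2 AO, 2 OO
Blood type counts: 2 Type A, 2 Type O
Probability of Type A: 2/4 = 1/2
Expected count = 1/2 × 160 = 80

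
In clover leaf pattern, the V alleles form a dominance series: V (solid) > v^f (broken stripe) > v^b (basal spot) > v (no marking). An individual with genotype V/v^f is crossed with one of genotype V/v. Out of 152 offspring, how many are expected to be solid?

Cross: V/v^f × V/v
Allele dominance: V > v^f > v^b > v
Offspring genotypes: 1 V/V, 1 V/v, 1 V/v^f, 1 v^f/v
Phenotype counts: 3 solid, 1 broken stripe
solid: 3 out of 4 → fraction 3/4
Expected count = 3/4 × 152 = 114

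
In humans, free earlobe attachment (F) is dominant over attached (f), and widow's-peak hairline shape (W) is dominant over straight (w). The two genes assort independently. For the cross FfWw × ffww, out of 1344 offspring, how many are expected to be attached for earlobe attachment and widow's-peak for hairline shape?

Dihybrid cross FfWw × ffww — consider each gene separately:
earlobe attachment: Ff × ff → 2 Ff, 2 ff → 2 F_ : 2 ff (out of 4)
hairline shape: Ww × ww → 2 Ww, 2 ww → 2 W_ : 2 ww (out of 4)
Looking for: attached (ff) and widow's-peak (W_)
P(attached) = 2/4, P(widow's-peak) = 2/4
P(both) = 2/4 × 2/4 = 4/16 = 1/4
Expected count = 1/4 × 1344 = 336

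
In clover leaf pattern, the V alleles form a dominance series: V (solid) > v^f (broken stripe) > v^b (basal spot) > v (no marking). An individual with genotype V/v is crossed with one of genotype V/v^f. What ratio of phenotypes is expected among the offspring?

Cross: V/v × V/v^f
Allele dominance: V > v^f > v^b > v
Offspring genotypes: 1 V/V, 1 V/v^f, 1 V/v, 1 v^f/v
Phenotype counts: 3 solid, 1 broken stripe
Ratio: 3 solid : 1 broken stripe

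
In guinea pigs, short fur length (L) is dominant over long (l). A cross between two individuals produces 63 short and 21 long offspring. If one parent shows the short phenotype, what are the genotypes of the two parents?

Observed offspring: 63 short, 21 long
The observed ratio simplifies to 3:1. Long (ll) offspring appear, so each parent must contribute one l allele. The parent stated to show short carries L, so it is Ll. The other parent is then either Ll or ll: Ll × ll would give a 1:1 split, whereas Ll × Ll gives 3:1 — matching the data. So both parents are heterozygous (Ll × Ll).
Parent genotypes: Ll × Ll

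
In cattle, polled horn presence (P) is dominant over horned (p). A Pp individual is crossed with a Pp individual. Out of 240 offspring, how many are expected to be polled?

Punnett square for Pp × Pp:
Offspring genotypes: 1 PP, 2 Pp, 1 pp
polled: 3, horned: 1
polled: 3 out of 4 → fraction 3/4
Expected count = 3/4 × 240 = 180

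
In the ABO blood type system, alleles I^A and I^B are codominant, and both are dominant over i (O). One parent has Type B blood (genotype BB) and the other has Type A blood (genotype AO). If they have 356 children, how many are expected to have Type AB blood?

Cross: BB × AO
Possible offspring genotypes: 2 AB, 2 BO
Blood type counts: 2 Type AB, 2 Type B
Probability of Type AB: 2/4 = 1/2
Expected count = 1/2 × 356 = 178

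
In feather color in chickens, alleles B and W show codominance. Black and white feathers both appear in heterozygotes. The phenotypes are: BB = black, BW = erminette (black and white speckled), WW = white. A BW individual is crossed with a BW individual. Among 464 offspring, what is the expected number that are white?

Punnett square for BW × BW:
Offspring genotypes: 1 BB, 2 BW, 1 WW
Phenotype counts: 1 black, 2 erminette (black and white speckled), 1 white
white: 1 out of 4 → fraction 1/4
Expected count = 1/4 × 464 = 116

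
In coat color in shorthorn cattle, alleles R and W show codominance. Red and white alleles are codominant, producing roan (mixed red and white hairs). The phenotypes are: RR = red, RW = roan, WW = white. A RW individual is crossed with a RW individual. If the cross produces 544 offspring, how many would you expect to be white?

Punnett square for RW × RW:
Offspring genotypes: 1 RR, 2 RW, 1 WW
Phenotype counts: 1 red, 2 roan, 1 white
white: 1 out of 4 → fraction 1/4
Expected count = 1/4 × 544 = 136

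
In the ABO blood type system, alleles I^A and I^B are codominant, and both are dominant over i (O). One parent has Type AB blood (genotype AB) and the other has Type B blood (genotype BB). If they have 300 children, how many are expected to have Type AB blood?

Cross: AB × BB
Possible offspring genotypes: 2 AB, 2 BB
Blood type counts: 2 Type AB, 2 Type B
Probability of Type AB: 2/4 = 1/2
Expected count = 1/2 × 300 = 150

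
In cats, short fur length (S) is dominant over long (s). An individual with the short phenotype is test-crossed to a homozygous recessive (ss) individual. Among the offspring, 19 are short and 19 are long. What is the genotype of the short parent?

Test cross: ? × ss
Offspring: 19 short, 19 long — approximately 1:1.
A 1:1 ratio in a test cross indicates the unknown parent is heterozygous (Ss).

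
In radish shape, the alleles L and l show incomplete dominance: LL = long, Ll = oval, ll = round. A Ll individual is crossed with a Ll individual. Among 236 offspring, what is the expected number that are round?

Punnett square for Ll × Ll:
Offspring genotypes: 1 LL, 2 Ll, 1 ll
Phenotype counts: 1 long, 2 oval, 1 round
round: 1 out of 4 → fraction 1/4
Expected count = 1/4 × 236 = 59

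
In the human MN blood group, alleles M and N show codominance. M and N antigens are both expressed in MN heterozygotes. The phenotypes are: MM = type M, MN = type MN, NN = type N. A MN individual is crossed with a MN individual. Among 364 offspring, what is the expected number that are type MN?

Punnett square for MN × MN:
Offspring genotypes: 1 MM, 2 MN, 1 NN
Phenotype counts: 1 type M, 2 type MN, 1 type N
type MN: 2 out of 4 → fraction 1/2
Expected count = 1/2 × 364 = 182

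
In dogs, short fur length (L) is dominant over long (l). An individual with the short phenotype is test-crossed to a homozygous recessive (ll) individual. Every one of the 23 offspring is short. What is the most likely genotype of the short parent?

Test cross: ? × ll
All offspring are short.
If the unknown parent were heterozygous (Ll), about half of 23 offspring would be long; none are. The unknown parent is most likely homozygous dominant (LL).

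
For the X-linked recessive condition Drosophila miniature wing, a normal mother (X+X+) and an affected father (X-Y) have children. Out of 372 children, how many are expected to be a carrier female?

Cross: X+X+ × X-Y
Offspring: 2 X+X-, 2 X+Y
Probability of a carrier female: 2/4 = 1/2
Expected count = 1/2 × 372 = 186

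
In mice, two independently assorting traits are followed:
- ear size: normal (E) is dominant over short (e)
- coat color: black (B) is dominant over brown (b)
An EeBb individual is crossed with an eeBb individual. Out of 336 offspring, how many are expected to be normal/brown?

Dihybrid cross EeBb × eeBb — consider each gene separately:
ear size: Ee × ee → 2 Ee, 2 ee → 2 E_ : 2 ee (out of 4)
coat color: Bb × Bb → 1 BB, 2 Bb, 1 bb → 3 B_ : 1 bb (out of 4)
Combine (counts out of 4 × 4 = 16): normal/black (E_B_) = 2×3 = 6; normal/brown (E_bb) = 2×1 = 2; short/black (eeB_) = 2×3 = 6; short/brown (eebb) = 2×1 = 2
Phenotype counts (out of 16): 6 normal/black, 2 normal/brown, 6 short/black, 2 short/brown
normal/brown: 2 out of 16 → fraction 1/8
Expected count = 1/8 × 336 = 42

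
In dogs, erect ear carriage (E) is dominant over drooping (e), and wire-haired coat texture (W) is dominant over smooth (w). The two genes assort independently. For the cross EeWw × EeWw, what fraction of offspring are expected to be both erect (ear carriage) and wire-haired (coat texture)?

Dihybrid cross EeWw × EeWw — consider each gene separately:
ear carriage: Ee × Ee → 1 EE, 2 Ee, 1 ee → 3 E_ : 1 ee (out of 4)
coat texture: Ww × Ww → 1 WW, 2 Ww, 1 ww → 3 W_ : 1 ww (out of 4)
Looking for: erect (E_) and wire-haired (W_)
P(erect) = 3/4, P(wire-haired) = 3/4
P(both) = 3/4 × 3/4 = 9/16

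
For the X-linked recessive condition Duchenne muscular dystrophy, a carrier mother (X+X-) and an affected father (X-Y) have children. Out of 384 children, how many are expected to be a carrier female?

Cross: X+X- × X-Y
Offspring: 1 X+X-, 1 X+Y, 1 X-X-, 1 X-Y
Probability of a carrier female: 1/4
Expected count = 1/4 × 384 = 96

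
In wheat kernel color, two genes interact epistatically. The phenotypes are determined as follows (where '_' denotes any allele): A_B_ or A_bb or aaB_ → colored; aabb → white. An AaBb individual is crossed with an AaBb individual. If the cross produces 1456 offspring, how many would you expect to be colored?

Cross: AaBb × AaBb — consider each gene separately:
A gene: Aa × Aa → 1 AA, 2 Aa, 1 aa → 3 A_ : 1 aa (out of 4)
B gene: Bb × Bb → 1 BB, 2 Bb, 1 bb → 3 B_ : 1 bb (out of 4)
Genotype classes (out of 4 × 4 = 16): A_B_ = 3×3 = 9; A_bb = 3×1 = 3; aaB_ = 1×3 = 3; aabb = 1×1 = 1
Apply the phenotype rules: A_B_ (9) + A_bb (3) + aaB_ (3) → colored; aabb (1) → white
Phenotype counts (out of 16): 15 colored, 1 white
colored: 15 out of 16 → fraction 15/16
Expected count = 15/16 × 1456 = 1365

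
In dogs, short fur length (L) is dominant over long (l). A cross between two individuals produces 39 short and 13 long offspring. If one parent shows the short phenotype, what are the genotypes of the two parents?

Observed offspring: 39 short, 13 long
The observed ratio simplifies to 3:1. Long (ll) offspring appear, so each parent must contribute one l allele. The parent stated to show short carries L, so it is Ll. The other parent is then either Ll or ll: Ll × ll would give a 1:1 split, whereas Ll × Ll gives 3:1 — matching the data. So both parents are heterozygous (Ll × Ll).
Parent genotypes: Ll × Ll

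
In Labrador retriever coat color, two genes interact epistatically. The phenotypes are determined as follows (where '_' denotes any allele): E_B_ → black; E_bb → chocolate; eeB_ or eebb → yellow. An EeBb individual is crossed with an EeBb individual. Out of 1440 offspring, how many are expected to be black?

Cross: EeBb × EeBb — consider each gene separately:
E gene: Ee × Ee → 1 EE, 2 Ee, 1 ee → 3 E_ : 1 ee (out of 4)
B gene: Bb × Bb → 1 BB, 2 Bb, 1 bb → 3 B_ : 1 bb (out of 4)
Genotype classes (out of 4 × 4 = 16): E_B_ = 3×3 = 9; E_bb = 3×1 = 3; eeB_ = 1×3 = 3; eebb = 1×1 = 1
Apply the phenotype rules: E_B_ (9) → black; E_bb (3) → chocolate; eeB_ (3) + eebb (1) → yellow
Phenotype counts (out of 16): 9 black, 3 chocolate, 4 yellow
black: 9 out of 16 → fraction 9/16
Expected count = 9/16 × 1440 = 810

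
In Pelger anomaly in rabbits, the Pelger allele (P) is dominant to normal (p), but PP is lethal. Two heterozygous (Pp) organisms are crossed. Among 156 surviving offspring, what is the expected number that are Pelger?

Cross: Pp × Pp
Punnett square offspring (before lethality): 1 PP, 2 Pp, 1 pp
The PP genotype is lethal (embryos die); surviving offspring: 2 Pp, 1 pp
Pelger: 2 out of 3 → fraction 2/3
Expected count = 2/3 × 156 = 104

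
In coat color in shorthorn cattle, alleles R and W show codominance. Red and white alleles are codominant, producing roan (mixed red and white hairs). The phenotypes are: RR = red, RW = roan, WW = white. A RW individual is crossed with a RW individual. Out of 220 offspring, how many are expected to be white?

Punnett square for RW × RW:
Offspring genotypes: 1 RR, 2 RW, 1 WW
Phenotype counts: 1 red, 2 roan, 1 white
white: 1 out of 4 → fraction 1/4
Expected count = 1/4 × 220 = 55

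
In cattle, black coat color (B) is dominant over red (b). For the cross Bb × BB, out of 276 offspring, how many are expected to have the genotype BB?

Punnett square for Bb × BB:
Offspring genotypes: 2 BB, 2 Bb
Total offspring: 4
Count with target: 2
Probability: 2/4 = 1/2
Expected count = 1/2 × 276 = 138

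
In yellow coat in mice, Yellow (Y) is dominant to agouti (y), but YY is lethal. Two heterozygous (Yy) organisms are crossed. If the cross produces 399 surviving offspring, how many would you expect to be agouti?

Cross: Yy × Yy
Punnett square offspring (before lethality): 1 YY, 2 Yy, 1 yy
The YY genotype is lethal (embryos die); surviving offspring: 2 Yy, 1 yy
agouti: 1 out of 3 → fraction 1/3
Expected count = 1/3 × 399 = 133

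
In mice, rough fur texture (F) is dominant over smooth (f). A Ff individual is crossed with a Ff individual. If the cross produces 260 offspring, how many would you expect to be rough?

Punnett square for Ff × Ff:
Offspring genotypes: 1 FF, 2 Ff, 1 ff
rough: 3, smooth: 1
rough: 3 out of 4 → fraction 3/4
Expected count = 3/4 × 260 = 195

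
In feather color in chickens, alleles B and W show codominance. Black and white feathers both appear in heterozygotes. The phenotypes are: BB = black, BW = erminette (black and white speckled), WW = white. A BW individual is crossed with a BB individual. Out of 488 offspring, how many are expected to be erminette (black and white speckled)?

Punnett square for BW × BB:
Offspring genotypes: 2 BB, 2 BW
Phenotype counts: 2 black, 2 erminette (black and white speckled)
erminette (black and white speckled): 2 out of 4 → fraction 1/2
Expected count = 1/2 × 488 = 244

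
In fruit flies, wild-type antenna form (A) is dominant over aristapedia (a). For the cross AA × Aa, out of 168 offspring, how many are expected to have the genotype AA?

Punnett square for AA × Aa:
Offspring genotypes: 2 AA, 2 Aa
Total offspring: 4
Count with target: 2
Probability: 2/4 = 1/2
Expected count = 1/2 × 168 = 84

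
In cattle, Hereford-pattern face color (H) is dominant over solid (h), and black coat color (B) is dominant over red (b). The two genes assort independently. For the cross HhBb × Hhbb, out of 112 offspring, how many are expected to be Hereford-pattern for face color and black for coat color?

Dihybrid cross HhBb × Hhbb — consider each gene separately:
face color: Hh × Hh → 1 HH, 2 Hh, 1 hh → 3 H_ : 1 hh (out of 4)
coat color: Bb × bb → 2 Bb, 2 bb → 2 B_ : 2 bb (out of 4)
Looking for: Hereford-pattern (H_) and black (B_)
P(Hereford-pattern) = 3/4, P(black) = 2/4
P(both) = 3/4 × 2/4 = 6/16 = 3/8
Expected count = 3/8 × 112 = 42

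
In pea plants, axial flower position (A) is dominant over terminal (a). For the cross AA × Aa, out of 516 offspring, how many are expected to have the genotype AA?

Punnett square for AA × Aa:
Offspring genotypes: 2 AA, 2 Aa
Total offspring: 4
Count with target: 2
Probability: 2/4 = 1/2
Expected count = 1/2 × 516 = 258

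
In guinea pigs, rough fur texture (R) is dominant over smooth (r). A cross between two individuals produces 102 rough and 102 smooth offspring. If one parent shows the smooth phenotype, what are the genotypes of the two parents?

Observed offspring: 102 rough, 102 smooth
The observed ratio simplifies to 1:1. One parent shows smooth, so its genotype must be rr. A 1:1 offspring split requires the other parent to be heterozygous (Rr).
Parent genotypes: rr × Rr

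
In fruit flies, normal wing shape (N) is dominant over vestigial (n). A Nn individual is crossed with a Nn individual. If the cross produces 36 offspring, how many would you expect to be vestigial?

Punnett square for Nn × Nn:
Offspring genotypes: 1 NN, 2 Nn, 1 nn
normal: 3, vestigial: 1
vestigial: 1 out of 4 → fraction 1/4
Expected count = 1/4 × 36 = 9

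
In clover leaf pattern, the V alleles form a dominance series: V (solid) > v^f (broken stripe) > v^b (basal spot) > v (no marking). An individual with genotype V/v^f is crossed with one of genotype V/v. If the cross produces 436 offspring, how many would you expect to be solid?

Cross: V/v^f × V/v
Allele dominance: V > v^f > v^b > v
Offspring genotypes: 1 V/V, 1 V/v, 1 V/v^f, 1 v^f/v
Phenotype counts: 3 solid, 1 broken stripe
solid: 3 out of 4 → fraction 3/4
Expected count = 3/4 × 436 = 327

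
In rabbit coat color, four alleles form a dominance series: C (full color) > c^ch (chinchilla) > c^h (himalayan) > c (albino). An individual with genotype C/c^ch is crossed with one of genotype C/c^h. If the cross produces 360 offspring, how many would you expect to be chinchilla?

Cross: C/c^ch × C/c^h
Allele dominance: C > c^ch > c^h > c
Offspring genotypes: 1 C/C, 1 C/c^h, 1 C/c^ch, 1 c^ch/c^h
Phenotype counts: 3 full color, 1 chinchilla
chinchilla: 1 out of 4 → fraction 1/4
Expected count = 1/4 × 360 = 90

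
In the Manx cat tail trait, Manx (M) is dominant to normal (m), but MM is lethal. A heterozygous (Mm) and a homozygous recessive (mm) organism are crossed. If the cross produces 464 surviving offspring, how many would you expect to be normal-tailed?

Cross: Mm × mm
Punnett square offspring (before lethality): 2 Mm, 2 mm
No MM offspring are produced in this cross.
normal-tailed: 2 out of 4 → fraction 1/2
Expected count = 1/2 × 464 = 232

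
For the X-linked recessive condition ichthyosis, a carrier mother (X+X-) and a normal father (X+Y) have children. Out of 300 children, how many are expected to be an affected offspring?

Cross: X+X- × X+Y
Offspring: 1 X+X+, 1 X+Y, 1 X+X-, 1 X-Y
Probability of an affected offspring: 1/4
Expected count = 1/4 × 300 = 75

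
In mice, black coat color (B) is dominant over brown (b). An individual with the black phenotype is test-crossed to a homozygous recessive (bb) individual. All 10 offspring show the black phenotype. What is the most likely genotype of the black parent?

Test cross: ? × bb
All offspring are black.
If the unknown parent were heterozygous (Bb), about half of 10 offspring would be brown; none are. The unknown parent is most likely homozygous dominant (BB).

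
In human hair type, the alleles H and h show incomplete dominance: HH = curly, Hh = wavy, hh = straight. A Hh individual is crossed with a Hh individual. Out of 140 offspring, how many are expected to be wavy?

Punnett square for Hh × Hh:
Offspring genotypes: 1 HH, 2 Hh, 1 hh
Phenotype counts: 1 curly, 2 wavy, 1 straight
wavy: 2 out of 4 → fraction 1/2
Expected count = 1/2 × 140 = 70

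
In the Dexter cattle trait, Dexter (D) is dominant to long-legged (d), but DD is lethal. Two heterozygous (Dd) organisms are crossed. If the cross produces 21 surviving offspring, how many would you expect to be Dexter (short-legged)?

Cross: Dd × Dd
Punnett square offspring (before lethality): 1 DD, 2 Dd, 1 dd
The DD genotype is lethal (embryos die); surviving offspring: 2 Dd, 1 dd
Dexter (short-legged): 2 out of 3 → fraction 2/3
Expected count = 2/3 × 21 = 14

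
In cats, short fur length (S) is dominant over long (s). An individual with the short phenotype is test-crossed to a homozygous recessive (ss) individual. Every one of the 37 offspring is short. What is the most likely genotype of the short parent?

Test cross: ? × ss
All offspring are short.
If the unknown parent were heterozygous (Ss), about half of 37 offspring would be long; none are. The unknown parent is most likely homozygous dominant (SS).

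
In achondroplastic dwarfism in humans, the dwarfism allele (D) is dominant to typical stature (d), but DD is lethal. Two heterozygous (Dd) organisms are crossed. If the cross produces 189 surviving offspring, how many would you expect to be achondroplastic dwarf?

Cross: Dd × Dd
Punnett square offspring (before lethality): 1 DD, 2 Dd, 1 dd
The DD genotype is lethal (embryos die); surviving offspring: 2 Dd, 1 dd
achondroplastic dwarf: 2 out of 3 → fraction 2/3
Expected count = 2/3 × 189 = 126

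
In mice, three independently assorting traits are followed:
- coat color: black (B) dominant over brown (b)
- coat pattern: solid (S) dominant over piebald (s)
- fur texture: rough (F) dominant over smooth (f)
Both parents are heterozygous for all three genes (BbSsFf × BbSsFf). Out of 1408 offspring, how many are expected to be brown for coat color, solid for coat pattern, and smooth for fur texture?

Trihybrid cross: BbSsFf × BbSsFf
Each trait segregates independently with a 3:1 phenotypic ratio, so each gene contributes 3/4 (dominant) or 1/4 (recessive).
Target: brown (coat color), solid (coat pattern), smooth (fur texture)
Probability = product of independent per-trait probabilities
= 1/4 × 3/4 × 1/4 = 3/64
Expected count = 3/64 × 1408 = 66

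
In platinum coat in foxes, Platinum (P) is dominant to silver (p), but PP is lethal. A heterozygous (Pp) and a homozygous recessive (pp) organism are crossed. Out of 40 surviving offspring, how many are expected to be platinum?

Cross: Pp × pp
Punnett square offspring (before lethality): 2 Pp, 2 pp
No PP offspring are produced in this cross.
platinum: 2 out of 4 → fraction 1/2
Expected count = 1/2 × 40 = 20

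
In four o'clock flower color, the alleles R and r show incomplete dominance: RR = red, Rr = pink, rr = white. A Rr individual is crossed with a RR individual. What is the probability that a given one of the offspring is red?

Punnett square for Rr × RR:
Offspring genotypes: 2 RR, 2 Rr
Phenotype counts: 2 red, 2 pink
red: 2 out of 4
Probability: 2/4 = 1/2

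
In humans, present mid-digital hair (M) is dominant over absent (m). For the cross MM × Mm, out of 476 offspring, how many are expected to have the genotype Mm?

Punnett square for MM × Mm:
Offspring genotypes: 2 MM, 2 Mm
Total offspring: 4
Count with target: 2
Probability: 2/4 = 1/2
Expected count = 1/2 × 476 = 238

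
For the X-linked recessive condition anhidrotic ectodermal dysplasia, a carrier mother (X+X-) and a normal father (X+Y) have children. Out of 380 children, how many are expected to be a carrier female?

Cross: X+X- × X+Y
Offspring: 1 X+X+, 1 X+Y, 1 X+X-, 1 X-Y
Probability of a carrier female: 1/4
Expected count = 1/4 × 380 = 95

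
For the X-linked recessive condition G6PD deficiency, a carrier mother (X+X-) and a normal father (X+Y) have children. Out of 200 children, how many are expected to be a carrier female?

Cross: X+X- × X+Y
Offspring: 1 X+X+, 1 X+Y, 1 X+X-, 1 X-Y
Probability of a carrier female: 1/4
Expected count = 1/4 × 200 = 50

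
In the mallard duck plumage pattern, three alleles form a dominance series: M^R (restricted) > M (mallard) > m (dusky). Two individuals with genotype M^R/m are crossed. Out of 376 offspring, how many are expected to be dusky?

Cross: M^R/m × M^R/m
Allele dominance: M^R > M > m
Offspring genotypes: 1 M^R/M^R, 2 M^R/m, 1 m/m
Phenotype counts: 3 restricted, 1 dusky
dusky: 1 out of 4 → fraction 1/4
Expected count = 1/4 × 376 = 94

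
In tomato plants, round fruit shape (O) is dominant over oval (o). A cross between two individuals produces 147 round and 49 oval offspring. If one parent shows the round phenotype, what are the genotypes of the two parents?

Observed offspring: 147 round, 49 oval
The observed ratio simplifies to 3:1. Oval (oo) offspring appear, so each parent must contribute one o allele. The parent stated to show round carries O, so it is Oo. The other parent is then either Oo or oo: Oo × oo would give a 1:1 split, whereas Oo × Oo gives 3:1 — matching the data. So both parents are heterozygous (Oo × Oo).
Parent genotypes: Oo × Oo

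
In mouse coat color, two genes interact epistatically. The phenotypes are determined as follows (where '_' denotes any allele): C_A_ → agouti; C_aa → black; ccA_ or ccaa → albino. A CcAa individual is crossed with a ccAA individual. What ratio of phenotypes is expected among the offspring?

Cross: CcAa × ccAA — consider each gene separately:
C gene: Cc × cc → 2 Cc, 2 cc → 2 C_ : 2 cc (out of 4)
A gene: Aa × AA → 2 AA, 2 Aa → 4 A_ (out of 4)
Genotype classes (out of 4 × 4 = 16): C_A_ = 2×4 = 8; ccA_ = 2×4 = 8
Apply the phenotype rules: C_A_ (8) → agouti; ccA_ (8) → albino
Phenotype counts (out of 16): 8 agouti, 8 albino
Ratio: 1 agouti : 1 albino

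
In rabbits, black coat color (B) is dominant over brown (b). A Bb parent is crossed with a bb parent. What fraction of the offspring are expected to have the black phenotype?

Punnett square for Bb × bb:
Offspring genotypes: 2 Bb, 2 bb
Total offspring: 4
Count with target: 2
Probability: 2/4 = 1/2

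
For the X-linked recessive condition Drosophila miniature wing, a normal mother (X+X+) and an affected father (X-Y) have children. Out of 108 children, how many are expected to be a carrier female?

Cross: X+X+ × X-Y
Offspring: 2 X+X-, 2 X+Y
Probability of a carrier female: 2/4 = 1/2
Expected count = 1/2 × 108 = 54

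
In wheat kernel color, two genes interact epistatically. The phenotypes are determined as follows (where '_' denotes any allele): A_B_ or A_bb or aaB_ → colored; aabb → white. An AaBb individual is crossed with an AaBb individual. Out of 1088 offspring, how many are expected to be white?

Cross: AaBb × AaBb — consider each gene separately:
A gene: Aa × Aa → 1 AA, 2 Aa, 1 aa → 3 A_ : 1 aa (out of 4)
B gene: Bb × Bb → 1 BB, 2 Bb, 1 bb → 3 B_ : 1 bb (out of 4)
Genotype classes (out of 4 × 4 = 16): A_B_ = 3×3 = 9; A_bb = 3×1 = 3; aaB_ = 1×3 = 3; aabb = 1×1 = 1
Apply the phenotype rules: A_B_ (9) + A_bb (3) + aaB_ (3) → colored; aabb (1) → white
Phenotype counts (out of 16): 15 colored, 1 white
white: 1 out of 16 → fraction 1/16
Expected count = 1/16 × 1088 = 68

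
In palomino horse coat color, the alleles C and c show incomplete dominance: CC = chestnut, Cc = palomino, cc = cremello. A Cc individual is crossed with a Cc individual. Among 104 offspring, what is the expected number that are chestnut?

Punnett square for Cc × Cc:
Offspring genotypes: 1 CC, 2 Cc, 1 cc
Phenotype counts: 1 chestnut, 2 palomino, 1 cremello
chestnut: 1 out of 4 → fraction 1/4
Expected count = 1/4 × 104 = 26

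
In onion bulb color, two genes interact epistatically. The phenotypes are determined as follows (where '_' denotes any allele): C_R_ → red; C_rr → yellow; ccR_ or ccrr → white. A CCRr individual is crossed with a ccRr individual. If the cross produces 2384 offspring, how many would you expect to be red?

Cross: CCRr × ccRr — consider each gene separately:
C gene: CC × cc → 4 Cc → 4 C_ (out of 4)
R gene: Rr × Rr → 1 RR, 2 Rr, 1 rr → 3 R_ : 1 rr (out of 4)
Genotype classes (out of 4 × 4 = 16): C_R_ = 4×3 = 12; C_rr = 4×1 = 4
Apply the phenotype rules: C_R_ (12) → red; C_rr (4) → yellow
Phenotype counts (out of 16): 12 red, 4 yellow
red: 12 out of 16 → fraction 3/4
Expected count = 3/4 × 2384 = 1788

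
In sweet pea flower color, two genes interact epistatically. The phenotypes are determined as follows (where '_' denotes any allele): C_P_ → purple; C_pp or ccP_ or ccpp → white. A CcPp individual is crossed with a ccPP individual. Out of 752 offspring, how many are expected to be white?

Cross: CcPp × ccPP — consider each gene separately:
C gene: Cc × cc → 2 Cc, 2 cc → 2 C_ : 2 cc (out of 4)
P gene: Pp × PP → 2 PP, 2 Pp → 4 P_ (out of 4)
Genotype classes (out of 4 × 4 = 16): C_P_ = 2×4 = 8; ccP_ = 2×4 = 8
Apply the phenotype rules: C_P_ (8) → purple; ccP_ (8) → white
Phenotype counts (out of 16): 8 purple, 8 white
white: 8 out of 16 → fraction 1/2
Expected count = 1/2 × 752 = 376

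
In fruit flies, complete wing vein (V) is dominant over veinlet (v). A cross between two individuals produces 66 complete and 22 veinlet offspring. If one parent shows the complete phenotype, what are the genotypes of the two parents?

Observed offspring: 66 complete, 22 veinlet
The observed ratio simplifies to 3:1. Veinlet (vv) offspring appear, so each parent must contribute one v allele. The parent stated to show complete carries V, so it is Vv. The other parent is then either Vv or vv: Vv × vv would give a 1:1 split, whereas Vv × Vv gives 3:1 — matching the data. So both parents are heterozygous (Vv × Vv).
Parent genotypes: Vv × Vv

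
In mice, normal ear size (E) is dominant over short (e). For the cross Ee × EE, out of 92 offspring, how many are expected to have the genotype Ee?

Punnett square for Ee × EE:
Offspring genotypes: 2 EE, 2 Ee
Total offspring: 4
Count with target: 2
Probability: 2/4 = 1/2
Expected count = 1/2 × 92 = 46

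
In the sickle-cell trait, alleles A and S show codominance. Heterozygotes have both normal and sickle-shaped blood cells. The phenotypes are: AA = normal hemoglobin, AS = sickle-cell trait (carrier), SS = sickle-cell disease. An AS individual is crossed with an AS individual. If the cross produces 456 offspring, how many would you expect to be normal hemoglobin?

Punnett square for AS × AS:
Offspring genotypes: 1 AA, 2 AS, 1 SS
Phenotype counts: 1 normal hemoglobin, 2 sickle-cell trait (carrier), 1 sickle-cell disease
normal hemoglobin: 1 out of 4 → fraction 1/4
Expected count = 1/4 × 456 = 114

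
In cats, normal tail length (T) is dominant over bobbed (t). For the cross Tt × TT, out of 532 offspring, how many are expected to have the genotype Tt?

Punnett square for Tt × TT:
Offspring genotypes: 2 TT, 2 Tt
Total offspring: 4
Count with target: 2
Probability: 2/4 = 1/2
Expected count = 1/2 × 532 = 266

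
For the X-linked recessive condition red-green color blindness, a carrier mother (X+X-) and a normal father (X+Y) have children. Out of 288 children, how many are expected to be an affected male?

Cross: X+X- × X+Y
Offspring: 1 X+X+, 1 X+Y, 1 X+X-, 1 X-Y
Probability of an affected male: 1/4
Expected count = 1/4 × 288 = 72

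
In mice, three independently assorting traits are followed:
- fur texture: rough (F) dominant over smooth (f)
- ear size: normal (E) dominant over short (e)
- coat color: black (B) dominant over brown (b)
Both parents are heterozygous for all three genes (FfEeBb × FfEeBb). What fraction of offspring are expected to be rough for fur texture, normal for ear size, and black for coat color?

Trihybrid cross: FfEeBb × FfEeBb
Each trait segregates independently with a 3:1 phenotypic ratio, so each gene contributes 3/4 (dominant) or 1/4 (recessive).
Target: rough (fur texture), normal (ear size), black (coat color)
Probability = product of independent per-trait probabilities
= 3/4 × 3/4 × 3/4 = 27/64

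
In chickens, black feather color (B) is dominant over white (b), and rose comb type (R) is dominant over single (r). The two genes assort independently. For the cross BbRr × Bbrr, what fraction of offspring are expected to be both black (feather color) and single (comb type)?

Dihybrid cross BbRr × Bbrr — consider each gene separately:
feather color: Bb × Bb → 1 BB, 2 Bb, 1 bb → 3 B_ : 1 bb (out of 4)
comb type: Rr × rr → 2 Rr, 2 rr → 2 R_ : 2 rr (out of 4)
Looking for: black (B_) and single (rr)
P(black) = 3/4, P(single) = 2/4
P(both) = 3/4 × 2/4 = 6/16 = 3/8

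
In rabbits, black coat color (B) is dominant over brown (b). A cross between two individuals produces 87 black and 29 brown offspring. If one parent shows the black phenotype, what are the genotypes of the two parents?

Observed offspring: 87 black, 29 brown
The observed ratio simplifies to 3:1. Brown (bb) offspring appear, so each parent must contribute one b allele. The parent stated to show black carries B, so it is Bb. The other parent is then either Bb or bb: Bb × bb would give a 1:1 split, whereas Bb × Bb gives 3:1 — matching the data. So both parents are heterozygous (Bb × Bb).
Parent genotypes: Bb × Bb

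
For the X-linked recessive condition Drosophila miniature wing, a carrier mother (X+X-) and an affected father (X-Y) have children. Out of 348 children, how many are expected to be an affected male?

Cross: X+X- × X-Y
Offspring: 1 X+X-, 1 X+Y, 1 X-X-, 1 X-Y
Probability of an affected male: 1/4
Expected count = 1/4 × 348 = 87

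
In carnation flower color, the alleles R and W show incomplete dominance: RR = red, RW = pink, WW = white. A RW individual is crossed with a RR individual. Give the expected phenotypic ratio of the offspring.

Punnett square for RW × RR:
Offspring genotypes: 2 RR, 2 RW
Phenotype counts: 2 red, 2 pink
Ratio: 1 red : 1 pink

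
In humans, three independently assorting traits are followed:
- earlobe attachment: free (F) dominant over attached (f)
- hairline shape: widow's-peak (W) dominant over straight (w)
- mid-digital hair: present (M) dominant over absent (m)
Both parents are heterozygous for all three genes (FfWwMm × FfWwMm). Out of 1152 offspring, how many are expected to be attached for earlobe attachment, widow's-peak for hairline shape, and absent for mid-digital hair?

Trihybrid cross: FfWwMm × FfWwMm
Each trait segregates independently with a 3:1 phenotypic ratio, so each gene contributes 3/4 (dominant) or 1/4 (recessive).
Target: attached (earlobe attachment), widow's-peak (hairline shape), absent (mid-digital hair)
Probability = product of independent per-trait probabilities
= 1/4 × 3/4 × 1/4 = 3/64
Expected count = 3/64 × 1152 = 54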